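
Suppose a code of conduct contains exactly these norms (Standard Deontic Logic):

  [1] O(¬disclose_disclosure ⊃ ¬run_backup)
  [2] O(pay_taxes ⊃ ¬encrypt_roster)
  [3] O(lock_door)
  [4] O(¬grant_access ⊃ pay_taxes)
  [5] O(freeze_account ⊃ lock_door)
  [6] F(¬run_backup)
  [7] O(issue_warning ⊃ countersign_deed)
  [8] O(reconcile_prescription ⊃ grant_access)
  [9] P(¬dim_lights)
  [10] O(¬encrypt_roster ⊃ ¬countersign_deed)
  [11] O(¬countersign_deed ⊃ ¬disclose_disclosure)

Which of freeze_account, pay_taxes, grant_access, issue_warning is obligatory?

Premise 6 is F(¬run_backup), i.e. O(run_backup).
The contrapositive of premise 1 (O(¬disclose_disclosure ⊃ ¬run_backup)) is O(run_backup ⊃ disclose_disclosure), and O(run_backup) is already established, so O(disclose_disclosure).
Premise 11, O(¬countersign_deed ⊃ ¬disclose_disclosure), contraposes to O(disclose_disclosure ⊃ countersign_deed); with O(disclose_disclosure) we get O(countersign_deed).
Premise 10, O(¬encrypt_roster ⊃ ¬countersign_deed), contraposes to O(countersign_deed ⊃ encrypt_roster); with O(countersign_deed) we get O(encrypt_roster).
Premise 2 is O(pay_taxes ⊃ ¬encrypt_roster); contrapositively O(encrypt_roster ⊃ ¬pay_taxes). Since O(encrypt_roster) holds, K gives O(¬pay_taxes).
Premise 4, O(¬grant_access ⊃ pay_taxes), contraposes to O(¬pay_taxes ⊃ grant_access); with O(¬pay_taxes) we get O(grant_access).
So O(grant_access) holds — grant_access is obligatory. None of the other listed options is made obligatory by any chain of premises.

grant_access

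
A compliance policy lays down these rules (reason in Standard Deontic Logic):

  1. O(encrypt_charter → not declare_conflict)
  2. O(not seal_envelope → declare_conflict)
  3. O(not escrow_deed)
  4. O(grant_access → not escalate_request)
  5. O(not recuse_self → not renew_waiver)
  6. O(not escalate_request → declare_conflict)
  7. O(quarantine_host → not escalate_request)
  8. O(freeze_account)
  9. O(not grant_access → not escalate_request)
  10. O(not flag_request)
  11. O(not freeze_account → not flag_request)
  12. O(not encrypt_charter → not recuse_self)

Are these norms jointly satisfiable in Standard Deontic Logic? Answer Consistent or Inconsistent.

Premise 11 is O(not freeze_account → not flag_request); even if O(not flag_request) held, inferring O(not freeze_account) would be affirming the consequent — invalid.
So O(not freeze_account) is not derivable, and the apparent clash with O(freeze_account) does not arise.
A world satisfying every obligation exists (e.g. declare_conflict=true, encrypt_charter=false, escalate_request=false, escrow_deed=false, flag_request=false, freeze_account=true, grant_access=false, quarantine_host=false, recuse_self=false, renew_waiver=false, seal_envelope=false); no atom is both obligatory and forbidden, so the set is consistent.

Consistent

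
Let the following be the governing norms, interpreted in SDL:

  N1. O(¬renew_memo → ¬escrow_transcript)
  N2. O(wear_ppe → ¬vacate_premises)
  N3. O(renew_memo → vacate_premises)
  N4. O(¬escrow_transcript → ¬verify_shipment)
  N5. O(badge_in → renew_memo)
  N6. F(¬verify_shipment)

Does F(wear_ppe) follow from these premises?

F(¬verify_shipment) at premise 6 means O(verify_shipment).
Premise 4 is O(¬escrow_transcript → ¬verify_shipment); contrapositively O(verify_shipment → escrow_transcript). Since O(verify_shipment) holds, K gives O(escrow_transcript).
Premise 1 is O(¬renew_memo → ¬escrow_transcript); contrapositively O(escrow_transcript → renew_memo). Since O(escrow_transcript) holds, K gives O(renew_memo).
From O(renew_memo) and premise 3, O(renew_memo → vacate_premises), we obtain O(vacate_premises).
Premise 2, O(wear_ppe → ¬vacate_premises), contraposes to O(vacate_premises → ¬wear_ppe); with O(vacate_premises) we get O(¬wear_ppe).
Premise 5 does not contribute to this derivation.
So O(¬wear_ppe) holds, i.e. F(wear_ppe). The claim follows.

Yes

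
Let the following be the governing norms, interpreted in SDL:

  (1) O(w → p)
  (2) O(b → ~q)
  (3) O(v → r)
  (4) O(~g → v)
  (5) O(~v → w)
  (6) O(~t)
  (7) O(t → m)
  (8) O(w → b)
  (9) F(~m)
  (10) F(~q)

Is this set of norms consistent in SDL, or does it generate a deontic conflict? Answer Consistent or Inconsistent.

Premise 7 is O(t → m); even if O(m) held, inferring O(t) would be affirming the consequent — invalid.
So O(t) is not derivable, and the apparent clash with O(~t) does not arise.
A world satisfying every obligation exists (e.g. b=false, g=false, m=true, p=false, q=true, r=true, t=false, v=true, w=false); no atom is both obligatory and forbidden, so the set is consistent.

Consistent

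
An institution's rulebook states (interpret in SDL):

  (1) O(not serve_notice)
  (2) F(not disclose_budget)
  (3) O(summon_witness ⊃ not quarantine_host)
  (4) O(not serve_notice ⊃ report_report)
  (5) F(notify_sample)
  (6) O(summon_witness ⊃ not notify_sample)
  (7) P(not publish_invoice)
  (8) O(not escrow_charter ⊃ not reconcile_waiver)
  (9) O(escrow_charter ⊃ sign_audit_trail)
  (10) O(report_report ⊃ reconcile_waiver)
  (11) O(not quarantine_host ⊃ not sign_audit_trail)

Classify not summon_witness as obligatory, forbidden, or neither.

Obligatory

Premise 1 states O(not serve_notice) outright.
With premise 4, O(not serve_notice ⊃ report_report), the K-axiom yields O(report_report).
With premise 10, O(report_report ⊃ reconcile_waiver), the K-axiom yields O(reconcile_waiver).
The contrapositive of premise 8 (O(not escrow_charter ⊃ not reconcile_waiver)) is O(reconcile_waiver ⊃ escrow_charter), and O(reconcile_waiver) is already established, so O(escrow_charter).
With premise 9, O(escrow_charter ⊃ sign_audit_trail), the K-axiom yields O(sign_audit_trail).
The contrapositive of premise 11 (O(not quarantine_host ⊃ not sign_audit_trail)) is O(sign_audit_trail ⊃ quarantine_host), and O(sign_audit_trail) is already established, so O(quarantine_host).
The contrapositive of premise 3 (O(summon_witness ⊃ not quarantine_host)) is O(quarantine_host ⊃ not summon_witness), and O(quarantine_host) is already established, so O(not summon_witness).
Premises 2, 5, 6, 7 do not contribute to this derivation.
Hence not summon_witness is obligatory.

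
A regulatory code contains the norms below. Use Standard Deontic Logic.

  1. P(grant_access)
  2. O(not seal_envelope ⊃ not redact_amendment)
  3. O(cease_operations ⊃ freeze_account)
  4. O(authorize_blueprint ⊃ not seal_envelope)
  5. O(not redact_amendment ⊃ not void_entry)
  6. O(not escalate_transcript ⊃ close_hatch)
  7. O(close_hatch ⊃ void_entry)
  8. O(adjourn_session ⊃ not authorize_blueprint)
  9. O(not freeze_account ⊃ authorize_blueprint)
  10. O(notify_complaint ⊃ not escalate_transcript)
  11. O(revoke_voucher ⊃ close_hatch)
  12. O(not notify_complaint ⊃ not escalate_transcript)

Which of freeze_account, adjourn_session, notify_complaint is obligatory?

freeze_account

Premises 10 and 12 are O(notify_complaint ⊃ not escalate_transcript) and O(not notify_complaint ⊃ not escalate_transcript); every ideal world satisfies notify_complaint or not notify_complaint, so in either case not escalate_transcript holds — hence O(not escalate_transcript).
With premise 6, O(not escalate_transcript ⊃ close_hatch), the K-axiom yields O(close_hatch).
From O(close_hatch) and premise 7, O(close_hatch ⊃ void_entry), we obtain O(void_entry).
The contrapositive of premise 5 (O(not redact_amendment ⊃ not void_entry)) is O(void_entry ⊃ redact_amendment), and O(void_entry) is already established, so O(redact_amendment).
Premise 2, O(not seal_envelope ⊃ not redact_amendment), contraposes to O(redact_amendment ⊃ seal_envelope); with O(redact_amendment) we get O(seal_envelope).
Premise 4, O(authorize_blueprint ⊃ not seal_envelope), contraposes to O(seal_envelope ⊃ not authorize_blueprint); with O(seal_envelope) we get O(not authorize_blueprint).
Premise 9 is O(not freeze_account ⊃ authorize_blueprint); contrapositively O(not authorize_blueprint ⊃ freeze_account). Since O(not authorize_blueprint) holds, K gives O(freeze_account).
So O(freeze_account) holds — freeze_account is obligatory. None of the other listed options is made obligatory by any chain of premises.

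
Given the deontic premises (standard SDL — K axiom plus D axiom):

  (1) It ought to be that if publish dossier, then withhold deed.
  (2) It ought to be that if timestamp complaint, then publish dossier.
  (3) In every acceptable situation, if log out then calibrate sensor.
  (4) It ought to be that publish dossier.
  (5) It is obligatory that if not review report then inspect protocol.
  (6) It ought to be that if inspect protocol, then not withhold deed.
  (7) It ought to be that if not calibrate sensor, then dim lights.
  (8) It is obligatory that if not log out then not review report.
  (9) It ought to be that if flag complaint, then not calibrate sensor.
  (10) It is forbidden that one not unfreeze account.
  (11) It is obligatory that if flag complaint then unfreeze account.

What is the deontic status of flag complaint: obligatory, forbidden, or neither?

From premise 4 we have O(publish_dossier).
Applying K to premise 1 (O(publish_dossier → withhold_deed)) and O(publish_dossier) yields O(withhold_deed).
Premise 6 is O(inspect_protocol → ¬withhold_deed); contrapositively O(withhold_deed → ¬inspect_protocol). Since O(withhold_deed) holds, K gives O(¬inspect_protocol).
Premise 5, O(¬review_report → inspect_protocol), contraposes to O(¬inspect_protocol → review_report); with O(¬inspect_protocol) we get O(review_report).
The contrapositive of premise 8 (O(¬log_out → ¬review_report)) is O(review_report → log_out), and O(review_report) is already established, so O(log_out).
Applying K to premise 3 (O(log_out → calibrate_sensor)) and O(log_out) yields O(calibrate_sensor).
The contrapositive of premise 9 (O(flag_complaint → ¬calibrate_sensor)) is O(calibrate_sensor → ¬flag_complaint), and O(calibrate_sensor) is already established, so O(¬flag_complaint).
Premises 2, 7, 10, 11 do not contribute to this derivation.
Thus O(¬flag_complaint), which is F(flag_complaint): flag_complaint is forbidden.

Forbidden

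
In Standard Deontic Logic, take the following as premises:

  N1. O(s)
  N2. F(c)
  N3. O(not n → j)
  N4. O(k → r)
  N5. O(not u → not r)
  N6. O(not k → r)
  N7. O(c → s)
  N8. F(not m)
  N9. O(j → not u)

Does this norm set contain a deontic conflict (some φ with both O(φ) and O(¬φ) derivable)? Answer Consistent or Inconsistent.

Premise 7 is O(c → s); even if O(s) held, inferring O(c) would be affirming the consequent — invalid.
So O(c) is not derivable, and the apparent clash with O(not c) does not arise.
A world satisfying every obligation exists (e.g. c=false, j=false, k=false, m=true, n=true, r=true, s=true, u=true); no atom is both obligatory and forbidden, so the set is consistent.

Consistent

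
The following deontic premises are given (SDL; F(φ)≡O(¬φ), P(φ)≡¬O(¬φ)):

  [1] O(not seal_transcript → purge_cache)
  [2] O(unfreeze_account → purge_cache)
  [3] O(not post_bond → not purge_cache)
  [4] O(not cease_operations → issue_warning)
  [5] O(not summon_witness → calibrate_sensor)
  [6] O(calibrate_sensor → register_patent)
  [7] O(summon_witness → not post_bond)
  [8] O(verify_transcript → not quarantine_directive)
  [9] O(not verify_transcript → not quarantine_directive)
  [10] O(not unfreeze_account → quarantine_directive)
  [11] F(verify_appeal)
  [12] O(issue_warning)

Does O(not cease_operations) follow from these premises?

Premise 4 is O(not cease_operations → issue_warning); even if O(issue_warning) held, inferring O(not cease_operations) would be affirming the consequent — invalid.
No other premise forces O(not cease_operations). An ideal world satisfying every premise can still have not cease_operations false, so O(not cease_operations) is not derivable.

No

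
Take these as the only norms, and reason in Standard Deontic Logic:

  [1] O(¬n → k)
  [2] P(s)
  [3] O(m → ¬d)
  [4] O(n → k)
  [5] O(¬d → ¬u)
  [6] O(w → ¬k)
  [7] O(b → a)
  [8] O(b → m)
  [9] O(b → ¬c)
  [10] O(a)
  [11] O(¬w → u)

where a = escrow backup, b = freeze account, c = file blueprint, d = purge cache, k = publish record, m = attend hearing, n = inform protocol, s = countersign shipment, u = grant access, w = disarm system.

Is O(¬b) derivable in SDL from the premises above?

By case analysis on n: premise 4 gives O(n → k) and premise 1 gives O(¬n → k), so O(k) either way.
Premise 6, O(w → ¬k), contraposes to O(k → ¬w); with O(k) we get O(¬w).
Premise 11 is O(¬w → u); since O(¬w), deontic closure gives O(u).
Premise 5, O(¬d → ¬u), contraposes to O(u → d); with O(u) we get O(d).
The contrapositive of premise 3 (O(m → ¬d)) is O(d → ¬m), and O(d) is already established, so O(¬m).
Premise 8, O(b → m), contraposes to O(¬m → ¬b); with O(¬m) we get O(¬b).
Premises 2, 7, 9, 10 do not contribute to this derivation.
So O(¬b) follows.

Yes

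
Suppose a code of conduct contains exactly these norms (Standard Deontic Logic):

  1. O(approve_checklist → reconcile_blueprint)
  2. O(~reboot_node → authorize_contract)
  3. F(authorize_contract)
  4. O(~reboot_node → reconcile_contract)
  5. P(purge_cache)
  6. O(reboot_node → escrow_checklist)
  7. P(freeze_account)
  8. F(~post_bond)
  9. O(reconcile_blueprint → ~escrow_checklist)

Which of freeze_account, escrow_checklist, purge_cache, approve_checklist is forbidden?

approve_checklist

Premise 3 is F(authorize_contract), i.e. O(~authorize_contract).
Premise 2 is O(~reboot_node → authorize_contract); contrapositively O(~authorize_contract → reboot_node). Since O(~authorize_contract) holds, K gives O(reboot_node).
With premise 6, O(reboot_node → escrow_checklist), the K-axiom yields O(escrow_checklist).
Premise 9, O(reconcile_blueprint → ~escrow_checklist), contraposes to O(escrow_checklist → ~reconcile_blueprint); with O(escrow_checklist) we get O(~reconcile_blueprint).
Premise 1, O(approve_checklist → reconcile_blueprint), contraposes to O(~reconcile_blueprint → ~approve_checklist); with O(~reconcile_blueprint) we get O(~approve_checklist).
So O(~approve_checklist) holds, i.e. approve_checklist is forbidden. None of the other listed options is forbidden under the premises.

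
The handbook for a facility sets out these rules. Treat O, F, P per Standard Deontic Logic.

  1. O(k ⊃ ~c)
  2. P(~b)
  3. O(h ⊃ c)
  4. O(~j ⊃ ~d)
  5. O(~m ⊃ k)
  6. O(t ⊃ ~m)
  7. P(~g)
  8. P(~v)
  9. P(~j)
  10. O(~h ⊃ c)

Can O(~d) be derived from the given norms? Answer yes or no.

Premise 4 is O(~j ⊃ ~d), but O(~j) is not derivable from the premises (the permission P(~j) asserts only ~O(j), not O(~j)), so it does not yield O(~d).
No other premise forces O(~d). An ideal world satisfying every premise can still have ~d false, so O(~d) is not derivable.

No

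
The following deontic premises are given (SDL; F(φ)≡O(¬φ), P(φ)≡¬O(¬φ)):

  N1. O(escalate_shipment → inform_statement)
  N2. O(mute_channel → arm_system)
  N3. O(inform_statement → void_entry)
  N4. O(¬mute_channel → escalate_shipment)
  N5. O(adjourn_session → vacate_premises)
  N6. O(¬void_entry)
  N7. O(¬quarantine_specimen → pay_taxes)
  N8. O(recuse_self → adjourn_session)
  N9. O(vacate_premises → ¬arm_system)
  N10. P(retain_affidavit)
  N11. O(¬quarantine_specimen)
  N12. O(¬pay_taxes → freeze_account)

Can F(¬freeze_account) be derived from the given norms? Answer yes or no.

No

Premise 12 is O(¬pay_taxes → freeze_account), but O(¬pay_taxes) is not derivable from the premises, so it does not yield O(freeze_account).
No other premise forces O(freeze_account). An ideal world satisfying every premise can still have ¬freeze_account true, so F(¬freeze_account) is not derivable.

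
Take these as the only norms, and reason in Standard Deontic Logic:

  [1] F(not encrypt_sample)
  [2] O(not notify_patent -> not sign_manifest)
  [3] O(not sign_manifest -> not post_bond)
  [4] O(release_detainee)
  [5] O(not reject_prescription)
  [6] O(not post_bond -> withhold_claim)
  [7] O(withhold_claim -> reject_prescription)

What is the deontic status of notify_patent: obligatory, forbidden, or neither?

Obligatory

Premise 5 states O(not reject_prescription) outright.
Premise 7, O(withhold_claim -> reject_prescription), contraposes to O(not reject_prescription -> not withhold_claim); with O(not reject_prescription) we get O(not withhold_claim).
Premise 6, O(not post_bond -> withhold_claim), contraposes to O(not withhold_claim -> post_bond); with O(not withhold_claim) we get O(post_bond).
Premise 3 is O(not sign_manifest -> not post_bond); contrapositively O(post_bond -> sign_manifest). Since O(post_bond) holds, K gives O(sign_manifest).
Premise 2, O(not notify_patent -> not sign_manifest), contraposes to O(sign_manifest -> notify_patent); with O(sign_manifest) we get O(notify_patent).
Premises 1, 4 do not contribute to this derivation.
Hence notify_patent is obligatory.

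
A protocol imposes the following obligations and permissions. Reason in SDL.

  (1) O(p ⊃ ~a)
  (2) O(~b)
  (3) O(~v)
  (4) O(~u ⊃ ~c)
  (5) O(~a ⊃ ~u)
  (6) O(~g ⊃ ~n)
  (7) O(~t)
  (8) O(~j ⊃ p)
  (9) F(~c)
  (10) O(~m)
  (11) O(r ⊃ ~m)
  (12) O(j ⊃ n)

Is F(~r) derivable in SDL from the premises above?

Premise 11 is O(r ⊃ ~m); even if O(~m) held, inferring O(r) would be affirming the consequent — invalid.
No other premise forces O(r). An ideal world satisfying every premise can still have ~r true, so F(~r) is not derivable.

No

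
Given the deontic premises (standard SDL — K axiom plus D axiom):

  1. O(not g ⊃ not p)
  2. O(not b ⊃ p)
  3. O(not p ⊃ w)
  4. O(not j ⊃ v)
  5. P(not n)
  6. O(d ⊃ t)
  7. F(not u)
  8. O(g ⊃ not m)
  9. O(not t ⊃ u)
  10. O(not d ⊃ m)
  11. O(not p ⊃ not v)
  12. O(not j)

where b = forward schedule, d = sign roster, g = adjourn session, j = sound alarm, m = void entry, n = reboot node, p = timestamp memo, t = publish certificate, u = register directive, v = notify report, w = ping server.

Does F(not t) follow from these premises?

Yes

Premise 12 states O(not j) outright.
Applying K to premise 4 (O(not j ⊃ v)) and O(not j) yields O(v).
Premise 11 is O(not p ⊃ not v); contrapositively O(v ⊃ p). Since O(v) holds, K gives O(p).
The contrapositive of premise 1 (O(not g ⊃ not p)) is O(p ⊃ g), and O(p) is already established, so O(g).
From O(g) and premise 8, O(g ⊃ not m), we obtain O(not m).
Premise 10 is O(not d ⊃ m); contrapositively O(not m ⊃ d). Since O(not m) holds, K gives O(d).
With premise 6, O(d ⊃ t), the K-axiom yields O(t).
Premises 2, 3, 5, 7, 9 do not contribute to this derivation.
So O(t) holds, i.e. F(not t). The claim follows.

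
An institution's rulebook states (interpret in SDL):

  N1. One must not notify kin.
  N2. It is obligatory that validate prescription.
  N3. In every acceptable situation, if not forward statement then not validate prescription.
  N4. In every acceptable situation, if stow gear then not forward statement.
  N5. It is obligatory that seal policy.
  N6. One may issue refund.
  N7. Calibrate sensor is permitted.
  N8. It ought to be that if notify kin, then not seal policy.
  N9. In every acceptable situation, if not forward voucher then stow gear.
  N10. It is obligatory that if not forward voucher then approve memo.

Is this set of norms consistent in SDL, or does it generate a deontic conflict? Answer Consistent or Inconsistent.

Consistent

Premise 8 is O(notify_kin → ¬seal_policy), but O(notify_kin) is not derivable from the premises, so it does not yield O(¬seal_policy).
So O(¬seal_policy) is not derivable, and the apparent clash with O(seal_policy) does not arise.
A world satisfying every obligation exists (e.g. approve_memo=false, calibrate_sensor=false, forward_statement=true, forward_voucher=true, issue_refund=false, notify_kin=false, seal_policy=true, stow_gear=false, validate_prescription=true); no atom is both obligatory and forbidden, so the set is consistent.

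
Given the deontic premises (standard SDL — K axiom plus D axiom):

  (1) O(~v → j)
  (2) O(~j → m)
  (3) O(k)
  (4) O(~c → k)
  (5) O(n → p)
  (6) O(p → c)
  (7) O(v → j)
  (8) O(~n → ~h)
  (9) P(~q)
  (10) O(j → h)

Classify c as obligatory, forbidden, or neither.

Premises 7 and 1 are O(v → j) and O(~v → j); every ideal world satisfies v or ~v, so in either case j holds — hence O(j).
With premise 10, O(j → h), the K-axiom yields O(h).
The contrapositive of premise 8 (O(~n → ~h)) is O(h → n), and O(h) is already established, so O(n).
With premise 5, O(n → p), the K-axiom yields O(p).
With premise 6, O(p → c), the K-axiom yields O(c).
Premises 2, 3, 4, 9 do not contribute to this derivation.
Hence c is obligatory.

Obligatory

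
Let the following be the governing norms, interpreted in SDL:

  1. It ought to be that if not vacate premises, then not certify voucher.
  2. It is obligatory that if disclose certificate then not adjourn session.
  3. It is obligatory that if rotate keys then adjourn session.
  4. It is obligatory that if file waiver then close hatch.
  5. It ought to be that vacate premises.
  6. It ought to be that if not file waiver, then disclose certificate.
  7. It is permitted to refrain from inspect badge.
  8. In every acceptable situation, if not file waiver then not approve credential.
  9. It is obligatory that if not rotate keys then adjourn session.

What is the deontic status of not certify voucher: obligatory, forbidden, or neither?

Premise 1 is O(¬vacate_premises → ¬certify_voucher), but O(¬vacate_premises) is not derivable from the premises, so it does not yield O(¬certify_voucher).
No premise or chain of K-axiom applications forces O(¬certify_voucher), and none forces O(certify_voucher). So ¬certify_voucher is neither obligatory nor forbidden under these norms.

Neither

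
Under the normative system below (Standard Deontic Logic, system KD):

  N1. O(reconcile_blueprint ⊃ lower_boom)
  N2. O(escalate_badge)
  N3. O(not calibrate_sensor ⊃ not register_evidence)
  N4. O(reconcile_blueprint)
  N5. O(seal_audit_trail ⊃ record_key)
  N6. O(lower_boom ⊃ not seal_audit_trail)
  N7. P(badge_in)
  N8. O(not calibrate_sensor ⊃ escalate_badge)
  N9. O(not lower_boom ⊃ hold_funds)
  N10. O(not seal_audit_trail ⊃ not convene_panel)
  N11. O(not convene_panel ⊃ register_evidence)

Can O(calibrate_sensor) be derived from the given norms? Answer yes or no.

Premise 4 gives O(reconcile_blueprint).
Applying K to premise 1 (O(reconcile_blueprint ⊃ lower_boom)) and O(reconcile_blueprint) yields O(lower_boom).
With premise 6, O(lower_boom ⊃ not seal_audit_trail), the K-axiom yields O(not seal_audit_trail).
With premise 10, O(not seal_audit_trail ⊃ not convene_panel), the K-axiom yields O(not convene_panel).
From O(not convene_panel) and premise 11, O(not convene_panel ⊃ register_evidence), we obtain O(register_evidence).
Premise 3 is O(not calibrate_sensor ⊃ not register_evidence); contrapositively O(register_evidence ⊃ calibrate_sensor). Since O(register_evidence) holds, K gives O(calibrate_sensor).
Premises 2, 5, 7, 8, 9 do not contribute to this derivation.
So O(calibrate_sensor) follows.

Yes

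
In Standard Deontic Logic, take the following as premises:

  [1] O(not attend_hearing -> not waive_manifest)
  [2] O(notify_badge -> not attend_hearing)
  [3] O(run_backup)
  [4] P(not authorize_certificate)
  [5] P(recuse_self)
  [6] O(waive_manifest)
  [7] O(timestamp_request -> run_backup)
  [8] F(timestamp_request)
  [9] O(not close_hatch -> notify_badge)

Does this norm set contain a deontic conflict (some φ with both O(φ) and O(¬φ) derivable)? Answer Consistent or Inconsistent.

Premise 7 is O(timestamp_request -> run_backup); even if O(run_backup) held, inferring O(timestamp_request) would be affirming the consequent — invalid.
So O(timestamp_request) is not derivable, and the apparent clash with O(not timestamp_request) does not arise.
A world satisfying every obligation exists (e.g. attend_hearing=true, authorize_certificate=false, close_hatch=true, notify_badge=false, recuse_self=false, run_backup=true, timestamp_request=false, waive_manifest=true); no atom is both obligatory and forbidden, so the set is consistent.

Consistent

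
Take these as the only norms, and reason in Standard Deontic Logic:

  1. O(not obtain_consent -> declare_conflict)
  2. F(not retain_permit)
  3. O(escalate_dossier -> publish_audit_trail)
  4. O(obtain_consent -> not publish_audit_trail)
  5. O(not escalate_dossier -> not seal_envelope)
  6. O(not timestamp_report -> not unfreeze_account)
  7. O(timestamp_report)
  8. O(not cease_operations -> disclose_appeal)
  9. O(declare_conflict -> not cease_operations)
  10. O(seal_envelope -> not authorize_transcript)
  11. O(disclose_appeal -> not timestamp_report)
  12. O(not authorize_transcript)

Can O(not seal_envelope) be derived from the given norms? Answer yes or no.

Yes

From premise 7 we have O(timestamp_report).
The contrapositive of premise 11 (O(disclose_appeal -> not timestamp_report)) is O(timestamp_report -> not disclose_appeal), and O(timestamp_report) is already established, so O(not disclose_appeal).
Premise 8, O(not cease_operations -> disclose_appeal), contraposes to O(not disclose_appeal -> cease_operations); with O(not disclose_appeal) we get O(cease_operations).
Premise 9 is O(declare_conflict -> not cease_operations); contrapositively O(cease_operations -> not declare_conflict). Since O(cease_operations) holds, K gives O(not declare_conflict).
The contrapositive of premise 1 (O(not obtain_consent -> declare_conflict)) is O(not declare_conflict -> obtain_consent), and O(not declare_conflict) is already established, so O(obtain_consent).
Premise 4 is O(obtain_consent -> not publish_audit_trail); since O(obtain_consent), deontic closure gives O(not publish_audit_trail).
Premise 3 is O(escalate_dossier -> publish_audit_trail); contrapositively O(not publish_audit_trail -> not escalate_dossier). Since O(not publish_audit_trail) holds, K gives O(not escalate_dossier).
Premise 5 is O(not escalate_dossier -> not seal_envelope); since O(not escalate_dossier), deontic closure gives O(not seal_envelope).
Premises 2, 6, 10, 12 do not contribute to this derivation.
So O(not seal_envelope) follows.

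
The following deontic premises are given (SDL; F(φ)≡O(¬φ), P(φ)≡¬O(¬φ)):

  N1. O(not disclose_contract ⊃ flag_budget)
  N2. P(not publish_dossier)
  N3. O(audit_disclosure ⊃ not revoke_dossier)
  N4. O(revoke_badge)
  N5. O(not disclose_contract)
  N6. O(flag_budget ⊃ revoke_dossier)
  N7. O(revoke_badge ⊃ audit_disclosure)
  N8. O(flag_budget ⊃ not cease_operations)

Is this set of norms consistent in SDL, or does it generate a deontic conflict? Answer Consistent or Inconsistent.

Inconsistent

Premise 4 states O(revoke_badge) outright.
Applying K to premise 7 (O(revoke_badge ⊃ audit_disclosure)) and O(revoke_badge) yields O(audit_disclosure).
From O(audit_disclosure) and premise 3, O(audit_disclosure ⊃ not revoke_dossier), we obtain O(not revoke_dossier).
The contrapositive of premise 6 (O(flag_budget ⊃ revoke_dossier)) is O(not revoke_dossier ⊃ not flag_budget), and O(not revoke_dossier) is already established, so O(not flag_budget).
Premise 1 is O(not disclose_contract ⊃ flag_budget); contrapositively O(not flag_budget ⊃ disclose_contract). Since O(not flag_budget) holds, K gives O(disclose_contract).
Yet premise 5 states O(not disclose_contract).
We now have both O(disclose_contract) and O(not disclose_contract) — disclose_contract is simultaneously obligatory and forbidden, violating the D-axiom.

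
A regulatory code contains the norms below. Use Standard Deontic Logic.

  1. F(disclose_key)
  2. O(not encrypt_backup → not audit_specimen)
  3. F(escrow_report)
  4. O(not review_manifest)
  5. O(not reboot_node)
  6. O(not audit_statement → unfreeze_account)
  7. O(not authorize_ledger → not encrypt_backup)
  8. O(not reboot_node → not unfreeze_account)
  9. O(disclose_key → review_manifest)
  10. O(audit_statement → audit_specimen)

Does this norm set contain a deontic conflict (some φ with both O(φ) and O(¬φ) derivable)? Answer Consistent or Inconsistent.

Premise 9 is O(disclose_key → review_manifest), but O(disclose_key) is not derivable from the premises, so it does not yield O(review_manifest).
So O(review_manifest) is not derivable, and the apparent clash with O(not review_manifest) does not arise.
A world satisfying every obligation exists (e.g. audit_specimen=true, audit_statement=true, authorize_ledger=true, disclose_key=false, encrypt_backup=true, escrow_report=false, reboot_node=false, review_manifest=false, unfreeze_account=false); no atom is both obligatory and forbidden, so the set is consistent.

Consistent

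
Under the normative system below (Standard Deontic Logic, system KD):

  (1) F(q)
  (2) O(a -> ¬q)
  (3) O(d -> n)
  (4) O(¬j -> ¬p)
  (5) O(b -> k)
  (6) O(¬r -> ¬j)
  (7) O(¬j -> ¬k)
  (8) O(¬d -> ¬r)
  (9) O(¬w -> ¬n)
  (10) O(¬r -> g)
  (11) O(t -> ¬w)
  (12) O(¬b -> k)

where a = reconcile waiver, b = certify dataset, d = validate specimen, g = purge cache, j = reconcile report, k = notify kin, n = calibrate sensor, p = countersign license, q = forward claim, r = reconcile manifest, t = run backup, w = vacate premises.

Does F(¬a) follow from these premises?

No

Premise 2 is O(a -> ¬q); even if O(¬q) held, inferring O(a) would be affirming the consequent — invalid.
No other premise forces O(a). An ideal world satisfying every premise can still have ¬a true, so F(¬a) is not derivable.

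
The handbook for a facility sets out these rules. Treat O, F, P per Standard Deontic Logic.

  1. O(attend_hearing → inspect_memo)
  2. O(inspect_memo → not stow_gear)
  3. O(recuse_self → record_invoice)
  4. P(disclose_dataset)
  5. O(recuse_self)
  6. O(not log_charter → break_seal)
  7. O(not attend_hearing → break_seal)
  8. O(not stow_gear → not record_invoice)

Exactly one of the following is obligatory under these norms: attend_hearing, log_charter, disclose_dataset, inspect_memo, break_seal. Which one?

break_seal

Premise 5 states O(recuse_self) outright.
Premise 3 is O(recuse_self → record_invoice); since O(recuse_self), deontic closure gives O(record_invoice).
Premise 8 is O(not stow_gear → not record_invoice); contrapositively O(record_invoice → stow_gear). Since O(record_invoice) holds, K gives O(stow_gear).
Premise 2 is O(inspect_memo → not stow_gear); contrapositively O(stow_gear → not inspect_memo). Since O(stow_gear) holds, K gives O(not inspect_memo).
The contrapositive of premise 1 (O(attend_hearing → inspect_memo)) is O(not inspect_memo → not attend_hearing), and O(not inspect_memo) is already established, so O(not attend_hearing).
Applying K to premise 7 (O(not attend_hearing → break_seal)) and O(not attend_hearing) yields O(break_seal).
So O(break_seal) holds — break_seal is obligatory. None of the other listed options is made obligatory by any chain of premises.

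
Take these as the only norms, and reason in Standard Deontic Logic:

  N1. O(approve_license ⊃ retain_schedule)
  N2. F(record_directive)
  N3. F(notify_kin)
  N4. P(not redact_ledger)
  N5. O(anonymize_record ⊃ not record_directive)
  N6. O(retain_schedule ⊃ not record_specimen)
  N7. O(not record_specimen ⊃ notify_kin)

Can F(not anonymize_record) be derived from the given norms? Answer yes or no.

No

Premise 5 is O(anonymize_record ⊃ not record_directive); even if O(not record_directive) held, inferring O(anonymize_record) would be affirming the consequent — invalid.
No other premise forces O(anonymize_record). An ideal world satisfying every premise can still have not anonymize_record true, so F(not anonymize_record) is not derivable.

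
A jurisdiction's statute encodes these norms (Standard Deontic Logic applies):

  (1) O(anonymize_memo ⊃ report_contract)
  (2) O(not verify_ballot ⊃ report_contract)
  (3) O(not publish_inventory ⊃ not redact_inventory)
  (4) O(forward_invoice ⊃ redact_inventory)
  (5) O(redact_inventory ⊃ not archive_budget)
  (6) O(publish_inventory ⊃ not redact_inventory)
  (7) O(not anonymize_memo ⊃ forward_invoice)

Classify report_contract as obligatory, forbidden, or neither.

Premises 6 and 3 are O(publish_inventory ⊃ not redact_inventory) and O(not publish_inventory ⊃ not redact_inventory); every ideal world satisfies publish_inventory or not publish_inventory, so in either case not redact_inventory holds — hence O(not redact_inventory).
Premise 4 is O(forward_invoice ⊃ redact_inventory); contrapositively O(not redact_inventory ⊃ not forward_invoice). Since O(not redact_inventory) holds, K gives O(not forward_invoice).
Premise 7, O(not anonymize_memo ⊃ forward_invoice), contraposes to O(not forward_invoice ⊃ anonymize_memo); with O(not forward_invoice) we get O(anonymize_memo).
Applying K to premise 1 (O(anonymize_memo ⊃ report_contract)) and O(anonymize_memo) yields O(report_contract).
Premises 2, 5 do not contribute to this derivation.
Hence report_contract is obligatory.

Obligatory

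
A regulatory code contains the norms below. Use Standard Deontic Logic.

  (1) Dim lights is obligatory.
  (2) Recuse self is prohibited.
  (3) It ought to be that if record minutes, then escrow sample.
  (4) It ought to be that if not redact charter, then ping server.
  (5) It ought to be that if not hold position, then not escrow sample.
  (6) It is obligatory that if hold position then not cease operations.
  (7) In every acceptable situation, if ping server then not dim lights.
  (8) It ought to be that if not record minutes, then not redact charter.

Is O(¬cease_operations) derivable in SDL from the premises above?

Yes

Premise 1 gives O(dim_lights).
Premise 7 is O(ping_server → ¬dim_lights); contrapositively O(dim_lights → ¬ping_server). Since O(dim_lights) holds, K gives O(¬ping_server).
Premise 4 is O(¬redact_charter → ping_server); contrapositively O(¬ping_server → redact_charter). Since O(¬ping_server) holds, K gives O(redact_charter).
Premise 8 is O(¬record_minutes → ¬redact_charter); contrapositively O(redact_charter → record_minutes). Since O(redact_charter) holds, K gives O(record_minutes).
Premise 3 is O(record_minutes → escrow_sample); since O(record_minutes), deontic closure gives O(escrow_sample).
Premise 5, O(¬hold_position → ¬escrow_sample), contraposes to O(escrow_sample → hold_position); with O(escrow_sample) we get O(hold_position).
Premise 6 is O(hold_position → ¬cease_operations); since O(hold_position), deontic closure gives O(¬cease_operations).
Premise 2 does not contribute to this derivation.
So O(¬cease_operations) follows.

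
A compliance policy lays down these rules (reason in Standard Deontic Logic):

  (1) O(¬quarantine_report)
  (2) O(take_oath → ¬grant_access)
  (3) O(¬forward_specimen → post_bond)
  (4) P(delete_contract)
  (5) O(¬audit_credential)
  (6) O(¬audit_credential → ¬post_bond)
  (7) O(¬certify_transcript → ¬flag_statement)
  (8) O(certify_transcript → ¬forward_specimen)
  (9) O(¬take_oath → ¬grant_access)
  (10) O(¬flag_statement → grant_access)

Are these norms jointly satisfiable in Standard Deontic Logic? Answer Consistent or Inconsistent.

Inconsistent

Premises 9 and 2 cover both cases: O(¬take_oath → ¬grant_access) and O(take_oath → ¬grant_access). Since ¬take_oath ∨ take_oath is a tautology, O(¬grant_access) follows.
Premise 10 is O(¬flag_statement → grant_access); contrapositively O(¬grant_access → flag_statement). Since O(¬grant_access) holds, K gives O(flag_statement).
Premise 7, O(¬certify_transcript → ¬flag_statement), contraposes to O(flag_statement → certify_transcript); with O(flag_statement) we get O(certify_transcript).
From O(certify_transcript) and premise 8, O(certify_transcript → ¬forward_specimen), we obtain O(¬forward_specimen).
With premise 3, O(¬forward_specimen → post_bond), the K-axiom yields O(post_bond).
The contrapositive of premise 6 (O(¬audit_credential → ¬post_bond)) is O(post_bond → audit_credential), and O(post_bond) is already established, so O(audit_credential).
Yet premise 5 states O(¬audit_credential).
We now have both O(audit_credential) and O(¬audit_credential) — audit_credential is simultaneously obligatory and forbidden, violating the D-axiom.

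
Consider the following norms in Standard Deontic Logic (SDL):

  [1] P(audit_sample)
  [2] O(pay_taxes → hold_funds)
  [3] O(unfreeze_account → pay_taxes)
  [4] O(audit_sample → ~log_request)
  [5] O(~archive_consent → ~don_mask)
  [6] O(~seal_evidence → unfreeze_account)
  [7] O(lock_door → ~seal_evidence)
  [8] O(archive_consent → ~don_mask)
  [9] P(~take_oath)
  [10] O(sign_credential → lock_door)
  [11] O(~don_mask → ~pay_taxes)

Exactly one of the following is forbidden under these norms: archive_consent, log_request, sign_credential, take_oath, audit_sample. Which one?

Premises 8 and 5 are O(archive_consent → ~don_mask) and O(~archive_consent → ~don_mask); every ideal world satisfies archive_consent or ~archive_consent, so in either case ~don_mask holds — hence O(~don_mask).
Applying K to premise 11 (O(~don_mask → ~pay_taxes)) and O(~don_mask) yields O(~pay_taxes).
Premise 3, O(unfreeze_account → pay_taxes), contraposes to O(~pay_taxes → ~unfreeze_account); with O(~pay_taxes) we get O(~unfreeze_account).
Premise 6, O(~seal_evidence → unfreeze_account), contraposes to O(~unfreeze_account → seal_evidence); with O(~unfreeze_account) we get O(seal_evidence).
Premise 7, O(lock_door → ~seal_evidence), contraposes to O(seal_evidence → ~lock_door); with O(seal_evidence) we get O(~lock_door).
Premise 10 is O(sign_credential → lock_door); contrapositively O(~lock_door → ~sign_credential). Since O(~lock_door) holds, K gives O(~sign_credential).
So O(~sign_credential) holds, i.e. sign_credential is forbidden. None of the other listed options is forbidden under the premises.

sign_credential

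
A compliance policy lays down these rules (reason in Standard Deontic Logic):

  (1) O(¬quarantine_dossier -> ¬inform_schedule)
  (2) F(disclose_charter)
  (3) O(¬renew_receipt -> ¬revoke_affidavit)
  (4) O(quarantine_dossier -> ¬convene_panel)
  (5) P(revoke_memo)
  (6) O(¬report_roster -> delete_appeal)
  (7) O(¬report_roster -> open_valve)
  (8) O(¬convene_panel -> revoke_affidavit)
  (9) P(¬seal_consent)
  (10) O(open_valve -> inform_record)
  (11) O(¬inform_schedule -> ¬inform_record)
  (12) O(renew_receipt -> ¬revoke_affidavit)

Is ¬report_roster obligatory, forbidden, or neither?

Premises 12 and 3 are O(renew_receipt -> ¬revoke_affidavit) and O(¬renew_receipt -> ¬revoke_affidavit); every ideal world satisfies renew_receipt or ¬renew_receipt, so in either case ¬revoke_affidavit holds — hence O(¬revoke_affidavit).
Premise 8, O(¬convene_panel -> revoke_affidavit), contraposes to O(¬revoke_affidavit -> convene_panel); with O(¬revoke_affidavit) we get O(convene_panel).
Premise 4 is O(quarantine_dossier -> ¬convene_panel); contrapositively O(convene_panel -> ¬quarantine_dossier). Since O(convene_panel) holds, K gives O(¬quarantine_dossier).
From O(¬quarantine_dossier) and premise 1, O(¬quarantine_dossier -> ¬inform_schedule), we obtain O(¬inform_schedule).
Premise 11 is O(¬inform_schedule -> ¬inform_record); since O(¬inform_schedule), deontic closure gives O(¬inform_record).
Premise 10, O(open_valve -> inform_record), contraposes to O(¬inform_record -> ¬open_valve); with O(¬inform_record) we get O(¬open_valve).
Premise 7 is O(¬report_roster -> open_valve); contrapositively O(¬open_valve -> report_roster). Since O(¬open_valve) holds, K gives O(report_roster).
Premises 2, 5, 6, 9 do not contribute to this derivation.
Thus O(report_roster), which is F(¬report_roster): ¬report_roster is forbidden.

Forbidden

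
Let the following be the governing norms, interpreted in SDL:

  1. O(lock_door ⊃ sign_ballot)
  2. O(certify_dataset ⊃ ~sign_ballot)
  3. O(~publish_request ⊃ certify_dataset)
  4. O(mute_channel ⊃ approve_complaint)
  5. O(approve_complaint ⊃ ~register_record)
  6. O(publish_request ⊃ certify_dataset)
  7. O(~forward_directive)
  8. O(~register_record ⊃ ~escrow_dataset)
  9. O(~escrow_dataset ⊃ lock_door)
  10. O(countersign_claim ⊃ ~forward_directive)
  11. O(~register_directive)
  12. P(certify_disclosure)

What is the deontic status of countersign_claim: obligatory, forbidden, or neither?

Neither

Premise 10 is O(countersign_claim ⊃ ~forward_directive); even if O(~forward_directive) held, inferring O(countersign_claim) would be affirming the consequent — invalid.
No premise or chain of K-axiom applications forces O(countersign_claim), and none forces O(~countersign_claim). So countersign_claim is neither obligatory nor forbidden under these norms.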